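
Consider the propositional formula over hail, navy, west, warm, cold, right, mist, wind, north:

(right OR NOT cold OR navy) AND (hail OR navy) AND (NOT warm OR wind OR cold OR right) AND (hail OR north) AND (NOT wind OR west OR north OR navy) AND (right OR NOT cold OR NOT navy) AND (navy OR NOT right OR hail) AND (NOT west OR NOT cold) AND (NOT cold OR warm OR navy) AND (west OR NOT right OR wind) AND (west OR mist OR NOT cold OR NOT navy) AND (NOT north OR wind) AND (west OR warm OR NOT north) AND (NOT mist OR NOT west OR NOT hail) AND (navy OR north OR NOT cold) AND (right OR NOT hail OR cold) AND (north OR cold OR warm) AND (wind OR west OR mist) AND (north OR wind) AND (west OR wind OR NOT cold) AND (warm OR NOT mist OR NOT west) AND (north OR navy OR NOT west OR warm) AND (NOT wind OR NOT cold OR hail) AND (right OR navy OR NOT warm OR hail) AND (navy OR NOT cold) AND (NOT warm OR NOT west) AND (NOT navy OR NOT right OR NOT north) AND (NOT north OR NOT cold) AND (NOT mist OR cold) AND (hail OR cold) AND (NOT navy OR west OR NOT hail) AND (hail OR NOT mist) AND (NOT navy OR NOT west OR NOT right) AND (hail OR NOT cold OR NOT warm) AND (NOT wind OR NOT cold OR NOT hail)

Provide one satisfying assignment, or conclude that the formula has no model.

Case hail = true:
Case west = true:
Unit clause (NOT cold) forces cold = false.
Unit clause (NOT mist) forces mist = false.
Unit clause (right) forces right = true.
Unit clause (NOT warm) forces warm = false.
Unit clause (north) forces north = true.
Unit clause (wind) forces wind = true.
Unit clause (NOT navy) forces navy = false.
Every clause now holds.

hail: true,  navy: false,  west: true,  warm: false,  cold: false,  right: true,  mist: false,  wind: true,  north: true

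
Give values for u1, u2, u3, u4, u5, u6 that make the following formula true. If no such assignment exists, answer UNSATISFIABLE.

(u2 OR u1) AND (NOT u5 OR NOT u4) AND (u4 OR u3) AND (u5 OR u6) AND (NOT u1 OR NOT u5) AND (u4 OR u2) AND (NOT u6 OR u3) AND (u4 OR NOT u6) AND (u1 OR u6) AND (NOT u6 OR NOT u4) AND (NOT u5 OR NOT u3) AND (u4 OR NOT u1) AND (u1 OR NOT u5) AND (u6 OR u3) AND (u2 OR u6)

UNSATISFIABLE

Case u2 = true:
Case u5 = false:
From the singleton clause (u6), u6 = true.
From the singleton clause (u3), u3 = true.
From the singleton clause (u4), u4 = true.
That conflicts with the unit clause (NOT u4).
That branch fails; take u5 = true instead.
From the singleton clause (NOT u4), u4 = false.
From the singleton clause (u3), u3 = true.
That conflicts with the unit clause (NOT u3).
Both values of u5 lead to a conflict.
That branch fails; take u2 = false instead.
From the singleton clause (u1), u1 = true.
From the singleton clause (NOT u5), u5 = false.
From the singleton clause (u6), u6 = true.
From the singleton clause (u4), u4 = true.
That conflicts with the unit clause (NOT u4).
Both values of u2 lead to a conflict.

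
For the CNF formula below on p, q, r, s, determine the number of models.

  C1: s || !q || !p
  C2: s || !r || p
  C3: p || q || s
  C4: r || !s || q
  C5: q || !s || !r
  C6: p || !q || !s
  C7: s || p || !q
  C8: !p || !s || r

There are 2^4 = 16 truth assignments over (p, q, r, s).
Check each against the 8 clauses (columns in the order p, q, r, s):
  F F F F  ✗ fails (p || q || s)
  F F F T  ✗ fails (r || !s || q)
  F F T F  ✗ fails (s || !r || p)
  F F T T  ✗ fails (q || !s || !r)
  F T F F  ✗ fails (s || p || !q)
  F T F T  ✗ fails (p || !q || !s)
  F T T F  ✗ fails (s || !r || p)
  F T T T  ✗ fails (p || !q || !s)
  T F F F  ✓ satisfies all
  T F F T  ✗ fails (r || !s || q)
  T F T F  ✓ satisfies all
  T F T T  ✗ fails (q || !s || !r)
  T T F F  ✗ fails (s || !q || !p)
  T T F T  ✗ fails (!p || !s || r)
  T T T F  ✗ fails (s || !q || !p)
  T T T T  ✓ satisfies all
3 of the 16 rows are models.

3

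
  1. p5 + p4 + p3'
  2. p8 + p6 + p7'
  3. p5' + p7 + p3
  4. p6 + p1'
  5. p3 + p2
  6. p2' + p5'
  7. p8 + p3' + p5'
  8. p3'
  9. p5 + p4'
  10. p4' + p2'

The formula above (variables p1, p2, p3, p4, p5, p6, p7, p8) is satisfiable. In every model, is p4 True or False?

False

Suppose p4 = 1.
(p3') alone gives p3 = 0.
(p2) alone gives p2 = 1.
But (p2') is also a unit clause — contradiction.
So every satisfying assignment has p4 = False.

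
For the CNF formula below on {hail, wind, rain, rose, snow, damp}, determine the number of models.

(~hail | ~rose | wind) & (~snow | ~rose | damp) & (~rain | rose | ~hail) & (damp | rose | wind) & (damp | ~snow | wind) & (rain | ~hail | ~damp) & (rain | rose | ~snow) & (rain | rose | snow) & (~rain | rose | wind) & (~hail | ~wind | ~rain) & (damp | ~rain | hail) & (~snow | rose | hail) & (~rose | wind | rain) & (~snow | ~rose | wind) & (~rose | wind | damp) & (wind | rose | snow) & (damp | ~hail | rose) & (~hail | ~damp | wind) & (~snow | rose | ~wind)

There are 2^6 = 64 truth assignments over (hail, wind, rain, rose, snow, damp).
Split on snow. With snow = 1, the clauses containing snow are satisfied and ~snow drops from the rest; 2 of the 2^5 = 32 assignments to the other variables satisfy what remains.
With snow = 0, by the same count on the reduced clause set, 6 assignments work.
Total: 2 + 6 = 8.

8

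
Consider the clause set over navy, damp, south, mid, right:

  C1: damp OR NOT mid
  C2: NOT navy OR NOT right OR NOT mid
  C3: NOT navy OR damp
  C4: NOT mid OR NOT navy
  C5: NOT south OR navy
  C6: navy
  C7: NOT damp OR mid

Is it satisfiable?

Unit clause (navy) forces navy = true.
Unit clause (damp) forces damp = true.
Unit clause (NOT mid) forces mid = false.
That conflicts with the unit clause (mid).
No assignment satisfies every clause.

No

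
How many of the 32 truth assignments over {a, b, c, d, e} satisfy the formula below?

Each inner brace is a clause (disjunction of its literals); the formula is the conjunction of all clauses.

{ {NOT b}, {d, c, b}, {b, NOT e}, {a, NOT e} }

6

There are 2^5 = 32 truth assignments over (a, b, c, d, e).
Split on c. With c = true, the clauses containing c are satisfied and NOT c drops from the rest; 4 of the 2^4 = 16 assignments to the other variables satisfy what remains.
With c = false, by the same count on the reduced clause set, 2 assignments work.
Total: 4 + 2 = 6.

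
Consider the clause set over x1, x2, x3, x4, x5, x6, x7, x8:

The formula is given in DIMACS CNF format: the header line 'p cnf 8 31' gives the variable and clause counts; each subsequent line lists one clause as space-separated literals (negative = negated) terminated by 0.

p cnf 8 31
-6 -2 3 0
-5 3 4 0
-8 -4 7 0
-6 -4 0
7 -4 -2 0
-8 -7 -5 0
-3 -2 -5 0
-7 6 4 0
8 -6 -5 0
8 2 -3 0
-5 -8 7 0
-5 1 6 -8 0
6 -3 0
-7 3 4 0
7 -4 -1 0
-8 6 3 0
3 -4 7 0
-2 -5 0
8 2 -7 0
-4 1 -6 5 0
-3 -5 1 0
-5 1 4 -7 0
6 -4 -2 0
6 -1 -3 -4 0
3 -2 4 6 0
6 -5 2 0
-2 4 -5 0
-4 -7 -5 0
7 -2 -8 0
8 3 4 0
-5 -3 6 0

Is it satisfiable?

Yes

Branch on x6: set x6 = True.
The clause (¬x4) is unit, so x4 = False.
Branch on x2: set x2 = True.
The clause (x3) is unit, so x3 = True.
The clause (¬x5) is unit, so x5 = False.
Branch on x7: set x7 = True.
No clause remains; x1, x8 are free.
A satisfying assignment: x1 ↦ False; x2 ↦ True; x3 ↦ True; x4 ↦ False; x5 ↦ False; x6 ↦ True; x7 ↦ True; x8 ↦ True.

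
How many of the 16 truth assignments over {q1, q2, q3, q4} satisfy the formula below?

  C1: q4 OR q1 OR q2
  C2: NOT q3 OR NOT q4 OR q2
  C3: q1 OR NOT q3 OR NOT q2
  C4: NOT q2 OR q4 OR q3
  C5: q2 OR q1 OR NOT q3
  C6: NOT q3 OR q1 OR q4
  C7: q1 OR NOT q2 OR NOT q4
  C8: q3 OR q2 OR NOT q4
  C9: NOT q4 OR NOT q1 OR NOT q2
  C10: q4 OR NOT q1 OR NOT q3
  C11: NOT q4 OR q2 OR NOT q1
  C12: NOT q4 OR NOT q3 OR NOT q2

1

There are 2^4 = 16 truth assignments over (q1, q2, q3, q4).
Check each against the 12 clauses (columns in the order q1, q2, q3, q4):
  F F F F  ✗ fails (q4 OR q1 OR q2)
  F F F T  ✗ fails (q3 OR q2 OR NOT q4)
  F F T F  ✗ fails (q4 OR q1 OR q2)
  F F T T  ✗ fails (NOT q3 OR NOT q4 OR q2)
  F T F F  ✗ fails (NOT q2 OR q4 OR q3)
  F T F T  ✗ fails (q1 OR NOT q2 OR NOT q4)
  F T T F  ✗ fails (q1 OR NOT q3 OR NOT q2)
  F T T T  ✗ fails (q1 OR NOT q3 OR NOT q2)
  T F F F  ✓ satisfies all
  T F F T  ✗ fails (q3 OR q2 OR NOT q4)
  T F T F  ✗ fails (q4 OR NOT q1 OR NOT q3)
  T F T T  ✗ fails (NOT q3 OR NOT q4 OR q2)
  T T F F  ✗ fails (NOT q2 OR q4 OR q3)
  T T F T  ✗ fails (NOT q4 OR NOT q1 OR NOT q2)
  T T T F  ✗ fails (q4 OR NOT q1 OR NOT q3)
  T T T T  ✗ fails (NOT q4 OR NOT q1 OR NOT q2)
1 of the 16 rows is a model.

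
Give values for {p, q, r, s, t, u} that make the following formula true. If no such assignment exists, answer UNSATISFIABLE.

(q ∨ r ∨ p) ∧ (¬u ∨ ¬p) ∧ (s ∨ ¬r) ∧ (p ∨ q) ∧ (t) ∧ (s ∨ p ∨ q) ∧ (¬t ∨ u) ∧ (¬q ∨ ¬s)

p: False,  q: True,  r: False,  s: False,  t: True,  u: True

Unit clause (t) forces t = True.
Unit clause (u) forces u = True.
Unit clause (¬p) forces p = False.
Unit clause (q) forces q = True.
Unit clause (¬s) forces s = False.
Unit clause (¬r) forces r = False.
This assignment satisfies each clause.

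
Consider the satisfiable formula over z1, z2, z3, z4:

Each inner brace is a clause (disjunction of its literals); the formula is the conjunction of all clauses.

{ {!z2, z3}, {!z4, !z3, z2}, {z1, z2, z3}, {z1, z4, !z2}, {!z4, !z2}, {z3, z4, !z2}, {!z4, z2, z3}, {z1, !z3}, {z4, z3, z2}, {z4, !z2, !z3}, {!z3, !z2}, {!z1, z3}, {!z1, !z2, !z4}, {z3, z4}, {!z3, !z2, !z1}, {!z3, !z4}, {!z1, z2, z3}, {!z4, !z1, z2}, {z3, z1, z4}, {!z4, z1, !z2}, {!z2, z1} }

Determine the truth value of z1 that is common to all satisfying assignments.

Suppose z1 = false.
From the singleton clause (!z3), z3 = false.
From the singleton clause (!z2), z2 = false.
That conflicts with the unit clause (z2).
So every satisfying assignment has z1 = True.

True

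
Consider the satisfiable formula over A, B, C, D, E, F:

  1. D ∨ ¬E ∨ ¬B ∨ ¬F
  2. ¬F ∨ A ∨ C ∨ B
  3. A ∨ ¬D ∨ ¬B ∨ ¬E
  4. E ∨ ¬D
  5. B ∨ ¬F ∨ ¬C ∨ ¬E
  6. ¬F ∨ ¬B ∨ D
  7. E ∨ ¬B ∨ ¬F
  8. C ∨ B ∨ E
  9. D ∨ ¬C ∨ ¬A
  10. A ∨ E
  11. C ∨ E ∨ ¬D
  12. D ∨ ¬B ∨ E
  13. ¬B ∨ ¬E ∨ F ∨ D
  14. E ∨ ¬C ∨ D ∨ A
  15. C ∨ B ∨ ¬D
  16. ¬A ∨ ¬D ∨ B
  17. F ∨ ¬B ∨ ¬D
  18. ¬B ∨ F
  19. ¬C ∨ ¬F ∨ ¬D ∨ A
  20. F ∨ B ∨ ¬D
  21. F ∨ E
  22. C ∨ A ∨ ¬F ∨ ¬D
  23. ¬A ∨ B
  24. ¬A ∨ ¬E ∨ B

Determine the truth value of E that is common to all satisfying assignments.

Suppose E = False.
(¬D) alone gives D = False.
(A) alone gives A = True.
(¬C) alone gives C = False.
(B) alone gives B = True.
But (¬B) is also a unit clause — contradiction.
So every satisfying assignment has E = True.

True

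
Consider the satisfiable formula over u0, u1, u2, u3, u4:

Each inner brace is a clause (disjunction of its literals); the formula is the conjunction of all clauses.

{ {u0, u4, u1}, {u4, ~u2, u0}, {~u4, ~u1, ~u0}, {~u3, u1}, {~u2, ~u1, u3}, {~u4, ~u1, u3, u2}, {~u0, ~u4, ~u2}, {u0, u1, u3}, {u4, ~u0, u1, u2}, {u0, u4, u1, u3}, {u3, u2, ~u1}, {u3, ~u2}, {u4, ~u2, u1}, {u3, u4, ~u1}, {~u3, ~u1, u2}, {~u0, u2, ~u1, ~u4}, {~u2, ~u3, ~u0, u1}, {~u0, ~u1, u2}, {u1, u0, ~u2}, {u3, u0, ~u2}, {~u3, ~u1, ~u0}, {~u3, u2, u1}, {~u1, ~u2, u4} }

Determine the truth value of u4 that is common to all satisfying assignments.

True

Suppose u4 = 0.
Case u0 = 1:
Case u3 = 0:
Unit clause (~u2) forces u2 = 0.
Unit clause (u1) forces u1 = 1.
But (~u1) is also a unit clause — contradiction.
That branch fails; take u3 = 1 instead.
Unit clause (u1) forces u1 = 1.
But (~u1) is also a unit clause — contradiction.
Both values of u3 lead to a conflict.
That branch fails; take u0 = 0 instead.
Unit clause (u1) forces u1 = 1.
Unit clause (~u2) forces u2 = 0.
Unit clause (u3) forces u3 = 1.
But (~u3) is also a unit clause — contradiction.
Both values of u0 lead to a conflict.
So every satisfying assignment has u4 = True.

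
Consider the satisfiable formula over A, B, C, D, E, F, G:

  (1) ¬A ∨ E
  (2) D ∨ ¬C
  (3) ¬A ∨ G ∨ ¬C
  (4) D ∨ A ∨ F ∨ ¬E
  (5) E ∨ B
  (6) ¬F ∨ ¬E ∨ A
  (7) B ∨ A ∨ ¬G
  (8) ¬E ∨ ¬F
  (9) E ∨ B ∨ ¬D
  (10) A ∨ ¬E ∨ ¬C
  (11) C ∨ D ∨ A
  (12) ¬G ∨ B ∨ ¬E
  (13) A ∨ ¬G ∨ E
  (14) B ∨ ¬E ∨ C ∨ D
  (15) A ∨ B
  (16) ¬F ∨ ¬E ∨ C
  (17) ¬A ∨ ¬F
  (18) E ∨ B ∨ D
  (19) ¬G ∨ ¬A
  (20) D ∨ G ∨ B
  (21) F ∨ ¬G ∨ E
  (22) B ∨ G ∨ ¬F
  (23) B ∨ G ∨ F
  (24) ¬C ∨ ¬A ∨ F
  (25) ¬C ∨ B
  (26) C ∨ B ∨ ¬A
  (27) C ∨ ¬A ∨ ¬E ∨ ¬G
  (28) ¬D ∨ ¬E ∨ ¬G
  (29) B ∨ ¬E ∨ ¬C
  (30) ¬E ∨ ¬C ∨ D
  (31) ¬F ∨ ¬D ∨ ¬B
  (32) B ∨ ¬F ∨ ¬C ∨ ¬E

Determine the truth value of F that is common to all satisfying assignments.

Suppose F = True.
The clause (¬E) is unit, so E = False.
The clause (¬A) is unit, so A = False.
The clause (B) is unit, so B = True.
The clause (¬G) is unit, so G = False.
The clause (¬D) is unit, so D = False.
The clause (¬C) is unit, so C = False.
That conflicts with the unit clause (C).
So every satisfying assignment has F = False.

False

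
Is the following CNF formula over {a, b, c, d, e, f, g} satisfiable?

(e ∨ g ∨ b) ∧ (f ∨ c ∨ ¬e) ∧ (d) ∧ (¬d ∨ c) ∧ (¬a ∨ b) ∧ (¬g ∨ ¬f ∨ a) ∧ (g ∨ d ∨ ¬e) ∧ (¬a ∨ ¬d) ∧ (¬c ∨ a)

(d) alone gives d = True.
(c) alone gives c = True.
(¬a) alone gives a = False.
But (a) is also a unit clause — contradiction.
No assignment satisfies every clause.

No, unsatisfiable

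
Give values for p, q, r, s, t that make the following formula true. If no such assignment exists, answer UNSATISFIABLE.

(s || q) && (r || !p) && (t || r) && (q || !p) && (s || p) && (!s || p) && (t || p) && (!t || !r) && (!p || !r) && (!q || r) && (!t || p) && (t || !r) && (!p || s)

UNSATISFIABLE

Branch on s: set s = true.
Unit clause (p) forces p = true.
Unit clause (r) forces r = true.
Now (!r) is unsatisfied and unit — conflict.
So s must be the other value — set s = false.
Unit clause (q) forces q = true.
Unit clause (p) forces p = true.
Now (!p) is unsatisfied and unit — conflict.
Neither s = true nor s = false works.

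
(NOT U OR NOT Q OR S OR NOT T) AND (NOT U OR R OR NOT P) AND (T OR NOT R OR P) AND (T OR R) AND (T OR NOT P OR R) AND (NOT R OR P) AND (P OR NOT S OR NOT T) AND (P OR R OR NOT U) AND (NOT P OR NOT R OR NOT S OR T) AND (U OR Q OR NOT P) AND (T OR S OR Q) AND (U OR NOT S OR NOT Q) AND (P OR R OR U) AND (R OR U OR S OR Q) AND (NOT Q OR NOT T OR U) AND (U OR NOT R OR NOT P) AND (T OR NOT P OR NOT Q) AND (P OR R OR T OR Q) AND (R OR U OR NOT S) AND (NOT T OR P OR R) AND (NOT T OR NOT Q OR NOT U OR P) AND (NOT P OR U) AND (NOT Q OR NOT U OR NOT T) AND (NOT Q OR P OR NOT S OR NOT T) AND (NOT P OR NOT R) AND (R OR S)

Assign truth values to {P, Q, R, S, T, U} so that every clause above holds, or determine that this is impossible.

UNSATISFIABLE

Suppose T = true.
Suppose R = false.
(P) alone gives P = true.
(NOT U) alone gives U = false.
Now (U) is unsatisfied and unit — conflict.
So R must be the other value — set R = true.
(P) alone gives P = true.
Now (NOT P) is unsatisfied and unit — conflict.
Either choice for R ends in contradiction.
So T must be the other value — set T = false.
(R) alone gives R = true.
(P) alone gives P = true.
Now (NOT P) is unsatisfied and unit — conflict.
Either choice for T ends in contradiction.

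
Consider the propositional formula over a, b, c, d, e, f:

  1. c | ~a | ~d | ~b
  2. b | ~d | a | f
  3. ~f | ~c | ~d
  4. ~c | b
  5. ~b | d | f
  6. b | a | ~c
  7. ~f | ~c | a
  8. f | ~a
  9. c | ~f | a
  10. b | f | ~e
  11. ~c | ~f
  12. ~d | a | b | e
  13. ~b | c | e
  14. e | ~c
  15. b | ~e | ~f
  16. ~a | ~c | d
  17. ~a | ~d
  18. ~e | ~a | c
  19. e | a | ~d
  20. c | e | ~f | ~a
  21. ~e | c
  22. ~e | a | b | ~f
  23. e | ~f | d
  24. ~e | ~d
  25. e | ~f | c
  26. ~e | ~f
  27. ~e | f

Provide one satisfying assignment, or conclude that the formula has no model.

a: 0,  b: 0,  c: 0,  d: 0,  e: 0,  f: 0

Branch on c: set c = 0.
(~e) alone gives e = 0.
(~b) alone gives b = 0.
(~f) alone gives f = 0.
(~a) alone gives a = 0.
(~d) alone gives d = 0.
Every clause now holds.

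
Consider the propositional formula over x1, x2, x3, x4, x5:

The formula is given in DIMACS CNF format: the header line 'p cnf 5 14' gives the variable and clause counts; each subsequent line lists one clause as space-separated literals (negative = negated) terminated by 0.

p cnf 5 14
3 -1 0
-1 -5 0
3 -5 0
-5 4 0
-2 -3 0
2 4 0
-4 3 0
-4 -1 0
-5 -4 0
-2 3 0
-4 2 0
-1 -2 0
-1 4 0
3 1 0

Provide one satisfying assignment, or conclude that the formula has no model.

Branch on x3: set x3 = True.
(¬x2) alone gives x2 = False.
(x4) alone gives x4 = True.
Now (¬x4) is unsatisfied and unit — conflict.
Backtrack on x3: now try x3 = False.
(¬x1) alone gives x1 = False.
Now (x1) is unsatisfied and unit — conflict.
Neither x3 = True nor x3 = False works.

UNSATISFIABLE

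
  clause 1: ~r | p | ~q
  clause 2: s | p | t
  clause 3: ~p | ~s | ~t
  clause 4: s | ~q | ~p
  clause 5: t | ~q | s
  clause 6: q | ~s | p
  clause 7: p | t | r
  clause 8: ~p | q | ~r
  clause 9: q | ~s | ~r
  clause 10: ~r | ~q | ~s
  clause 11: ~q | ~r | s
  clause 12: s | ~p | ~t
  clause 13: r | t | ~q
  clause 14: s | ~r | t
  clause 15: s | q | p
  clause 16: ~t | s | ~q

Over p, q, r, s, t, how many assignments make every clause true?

3

There are 2^5 = 32 truth assignments over (p, q, r, s, t).
Split on t. With t = 1, the clauses containing t are satisfied and ~t drops from the rest; 1 of the 2^4 = 16 assignments to the other variables satisfy what remains.
With t = 0, by the same count on the reduced clause set, 2 assignments work.
(One model: p=F, q=T, r=F, s=T, t=T.)
Total: 1 + 2 = 3.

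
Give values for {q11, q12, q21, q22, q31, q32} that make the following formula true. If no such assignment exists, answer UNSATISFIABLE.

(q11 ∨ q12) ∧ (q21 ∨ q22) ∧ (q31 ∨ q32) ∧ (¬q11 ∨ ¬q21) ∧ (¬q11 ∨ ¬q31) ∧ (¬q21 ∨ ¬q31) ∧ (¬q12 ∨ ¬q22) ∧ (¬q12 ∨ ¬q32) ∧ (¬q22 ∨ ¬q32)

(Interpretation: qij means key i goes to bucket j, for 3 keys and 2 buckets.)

UNSATISFIABLE

Case q11 = True:
(¬q21) alone gives q21 = False.
(q22) alone gives q22 = True.
(¬q31) alone gives q31 = False.
(q32) alone gives q32 = True.
Now (¬q32) is unsatisfied and unit — conflict.
That branch fails; take q11 = False instead.
(q12) alone gives q12 = True.
(¬q22) alone gives q22 = False.
(q21) alone gives q21 = True.
(¬q31) alone gives q31 = False.
(q32) alone gives q32 = True.
Now (¬q32) is unsatisfied and unit — conflict.
Both values of q11 lead to a conflict.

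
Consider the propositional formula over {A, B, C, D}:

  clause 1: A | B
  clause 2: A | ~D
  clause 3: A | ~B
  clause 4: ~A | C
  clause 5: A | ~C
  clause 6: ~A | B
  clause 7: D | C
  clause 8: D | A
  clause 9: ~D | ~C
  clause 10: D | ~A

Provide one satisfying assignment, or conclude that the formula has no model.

UNSATISFIABLE

Suppose A = 1.
From the singleton clause (C), C = 1.
From the singleton clause (B), B = 1.
From the singleton clause (~D), D = 0.
But (D) is also a unit clause — contradiction.
That branch fails; take A = 0 instead.
From the singleton clause (B), B = 1.
But (~B) is also a unit clause — contradiction.
Both values of A lead to a conflict.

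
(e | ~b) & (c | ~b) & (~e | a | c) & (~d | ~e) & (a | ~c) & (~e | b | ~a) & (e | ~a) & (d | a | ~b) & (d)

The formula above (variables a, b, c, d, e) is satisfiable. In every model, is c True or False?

False

Suppose c = 1.
(a) alone gives a = 1.
(e) alone gives e = 1.
(~d) alone gives d = 0.
But (d) is also a unit clause — contradiction.
So every satisfying assignment has c = False.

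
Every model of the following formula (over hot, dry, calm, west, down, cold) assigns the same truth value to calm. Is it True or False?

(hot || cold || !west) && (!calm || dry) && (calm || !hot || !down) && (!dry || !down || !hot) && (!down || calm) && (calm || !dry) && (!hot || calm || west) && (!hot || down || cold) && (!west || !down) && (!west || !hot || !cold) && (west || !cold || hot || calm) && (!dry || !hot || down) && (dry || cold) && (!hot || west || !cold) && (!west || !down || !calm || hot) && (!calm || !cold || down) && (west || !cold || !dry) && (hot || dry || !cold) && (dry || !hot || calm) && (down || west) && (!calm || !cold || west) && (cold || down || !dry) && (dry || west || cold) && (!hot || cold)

Suppose calm = false.
From the singleton clause (!down), down = false.
From the singleton clause (!dry), dry = false.
From the singleton clause (cold), cold = true.
From the singleton clause (hot), hot = true.
That conflicts with the unit clause (!hot).
So every satisfying assignment has calm = True.

True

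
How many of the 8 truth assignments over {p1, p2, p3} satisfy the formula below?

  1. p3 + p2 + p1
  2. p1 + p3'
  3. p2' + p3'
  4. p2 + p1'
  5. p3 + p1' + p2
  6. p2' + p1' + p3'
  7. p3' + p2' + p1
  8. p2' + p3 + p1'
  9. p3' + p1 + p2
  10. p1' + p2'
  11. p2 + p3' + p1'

1

There are 2^3 = 8 truth assignments over (p1, p2, p3).
Check each against the 11 clauses (columns in the order p1, p2, p3):
  F F F  ✗ fails (p3 + p2 + p1)
  F F T  ✗ fails (p1 + p3')
  F T F  ✓ satisfies all
  F T T  ✗ fails (p1 + p3')
  T F F  ✗ fails (p2 + p1')
  T F T  ✗ fails (p2 + p1')
  T T F  ✗ fails (p2' + p3 + p1')
  T T T  ✗ fails (p2' + p3')
1 of the 8 rows is a model.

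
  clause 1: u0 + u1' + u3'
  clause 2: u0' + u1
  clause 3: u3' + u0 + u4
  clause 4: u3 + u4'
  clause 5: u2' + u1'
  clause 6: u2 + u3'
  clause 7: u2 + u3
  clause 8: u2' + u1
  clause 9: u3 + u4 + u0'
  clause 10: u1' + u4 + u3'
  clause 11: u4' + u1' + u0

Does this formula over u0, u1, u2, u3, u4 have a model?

No, unsatisfiable

Suppose u0 = 0.
Suppose u1 = 0.
The clause (u2') is unit, so u2 = 0.
The clause (u3') is unit, so u3 = 0.
Now (u3) is unsatisfied and unit — conflict.
That branch fails; take u1 = 1 instead.
The clause (u3') is unit, so u3 = 0.
The clause (u4') is unit, so u4 = 0.
The clause (u2') is unit, so u2 = 0.
Now (u2) is unsatisfied and unit — conflict.
Both values of u1 lead to a conflict.
That branch fails; take u0 = 1 instead.
The clause (u1) is unit, so u1 = 1.
The clause (u2') is unit, so u2 = 0.
The clause (u3') is unit, so u3 = 0.
Now (u3) is unsatisfied and unit — conflict.
Both values of u0 lead to a conflict.
No assignment satisfies every clause.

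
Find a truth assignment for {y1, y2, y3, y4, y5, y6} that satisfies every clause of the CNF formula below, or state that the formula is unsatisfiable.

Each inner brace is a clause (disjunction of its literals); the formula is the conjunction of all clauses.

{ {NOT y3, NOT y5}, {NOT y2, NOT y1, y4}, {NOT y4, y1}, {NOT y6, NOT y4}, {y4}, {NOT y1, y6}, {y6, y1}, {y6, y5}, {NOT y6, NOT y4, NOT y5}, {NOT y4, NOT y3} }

(y4) alone gives y4 = true.
(y1) alone gives y1 = true.
(NOT y6) alone gives y6 = false.
But (y6) is also a unit clause — contradiction.

UNSATISFIABLE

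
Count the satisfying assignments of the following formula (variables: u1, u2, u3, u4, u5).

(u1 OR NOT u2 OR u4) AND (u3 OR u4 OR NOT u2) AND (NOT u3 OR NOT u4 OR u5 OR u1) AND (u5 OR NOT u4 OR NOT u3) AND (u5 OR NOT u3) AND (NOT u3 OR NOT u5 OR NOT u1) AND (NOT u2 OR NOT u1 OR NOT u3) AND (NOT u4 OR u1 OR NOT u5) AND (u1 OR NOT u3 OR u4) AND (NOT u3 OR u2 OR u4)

10

There are 2^5 = 32 truth assignments over (u1, u2, u3, u4, u5).
Split on u3. With u3 = true, the clauses containing u3 are satisfied and NOT u3 drops from the rest; 0 of the 2^4 = 16 assignments to the other variables satisfy what remains.
With u3 = false, by the same count on the reduced clause set, 10 assignments work.
Total: 0 + 10 = 10.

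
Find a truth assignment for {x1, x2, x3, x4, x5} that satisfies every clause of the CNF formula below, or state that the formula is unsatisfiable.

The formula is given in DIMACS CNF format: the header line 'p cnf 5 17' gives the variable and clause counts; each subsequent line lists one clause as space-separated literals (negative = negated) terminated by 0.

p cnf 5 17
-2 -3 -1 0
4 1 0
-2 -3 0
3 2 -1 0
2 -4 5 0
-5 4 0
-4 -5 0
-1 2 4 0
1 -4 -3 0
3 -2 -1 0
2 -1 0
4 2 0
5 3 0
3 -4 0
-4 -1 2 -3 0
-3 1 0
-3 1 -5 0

UNSATISFIABLE

Suppose x4 = True.
Unit clause (¬x5) forces x5 = False.
Unit clause (x2) forces x2 = True.
Unit clause (¬x3) forces x3 = False.
Now (x3) is unsatisfied and unit — conflict.
So x4 must be the other value — set x4 = False.
Unit clause (x1) forces x1 = True.
Unit clause (¬x5) forces x5 = False.
Unit clause (x2) forces x2 = True.
Unit clause (¬x3) forces x3 = False.
Now (x3) is unsatisfied and unit — conflict.
Either choice for x4 ends in contradiction.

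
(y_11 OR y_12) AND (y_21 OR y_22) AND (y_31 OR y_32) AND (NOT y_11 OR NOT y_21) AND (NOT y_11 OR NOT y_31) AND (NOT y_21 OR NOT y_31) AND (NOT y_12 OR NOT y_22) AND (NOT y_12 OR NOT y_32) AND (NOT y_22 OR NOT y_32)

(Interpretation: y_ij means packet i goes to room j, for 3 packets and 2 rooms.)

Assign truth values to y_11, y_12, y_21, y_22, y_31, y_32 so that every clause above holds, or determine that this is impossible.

Suppose y_11 = true.
(NOT y_21) alone gives y_21 = false.
(y_22) alone gives y_22 = true.
(NOT y_31) alone gives y_31 = false.
(y_32) alone gives y_32 = true.
Now (NOT y_32) is unsatisfied and unit — conflict.
So y_11 must be the other value — set y_11 = false.
(y_12) alone gives y_12 = true.
(NOT y_22) alone gives y_22 = false.
(y_21) alone gives y_21 = true.
(NOT y_31) alone gives y_31 = false.
(y_32) alone gives y_32 = true.
Now (NOT y_32) is unsatisfied and unit — conflict.
Both values of y_11 lead to a conflict.

UNSATISFIABLE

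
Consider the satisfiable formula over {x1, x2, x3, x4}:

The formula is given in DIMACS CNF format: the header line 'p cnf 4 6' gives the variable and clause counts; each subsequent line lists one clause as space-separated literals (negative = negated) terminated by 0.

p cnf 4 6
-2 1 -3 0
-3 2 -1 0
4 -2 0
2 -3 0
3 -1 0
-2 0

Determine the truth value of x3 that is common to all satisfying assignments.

Suppose x3 = True.
From the singleton clause (x2), x2 = True.
Now (¬x2) is unsatisfied and unit — conflict.
So every satisfying assignment has x3 = False.

False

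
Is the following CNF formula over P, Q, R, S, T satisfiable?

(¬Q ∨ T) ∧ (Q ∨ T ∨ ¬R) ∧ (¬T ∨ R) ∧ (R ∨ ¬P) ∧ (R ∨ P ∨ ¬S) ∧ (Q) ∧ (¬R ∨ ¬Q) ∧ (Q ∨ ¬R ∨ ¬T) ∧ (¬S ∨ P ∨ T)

Unsatisfiable

The clause (Q) is unit, so Q = True.
The clause (T) is unit, so T = True.
The clause (R) is unit, so R = True.
That conflicts with the unit clause (¬R).
No assignment satisfies every clause.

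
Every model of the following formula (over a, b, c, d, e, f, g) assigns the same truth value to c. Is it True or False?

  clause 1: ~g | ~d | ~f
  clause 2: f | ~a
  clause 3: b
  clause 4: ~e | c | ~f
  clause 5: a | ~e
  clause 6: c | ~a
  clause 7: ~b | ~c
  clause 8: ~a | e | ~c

False

Suppose c = 1.
(b) alone gives b = 1.
Now (~b) is unsatisfied and unit — conflict.
So every satisfying assignment has c = False.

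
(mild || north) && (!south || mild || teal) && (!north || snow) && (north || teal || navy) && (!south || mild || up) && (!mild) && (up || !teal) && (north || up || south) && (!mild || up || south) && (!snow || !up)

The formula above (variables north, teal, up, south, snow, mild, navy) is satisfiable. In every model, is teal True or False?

False

Suppose teal = true.
From the singleton clause (!mild), mild = false.
From the singleton clause (north), north = true.
From the singleton clause (snow), snow = true.
From the singleton clause (up), up = true.
But (!up) is also a unit clause — contradiction.
So every satisfying assignment has teal = False.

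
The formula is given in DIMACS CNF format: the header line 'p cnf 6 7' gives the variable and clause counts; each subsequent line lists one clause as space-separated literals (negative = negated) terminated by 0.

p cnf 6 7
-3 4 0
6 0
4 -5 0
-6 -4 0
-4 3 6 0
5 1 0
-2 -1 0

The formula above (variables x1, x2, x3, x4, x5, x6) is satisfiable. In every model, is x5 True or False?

Suppose x5 = True.
From the singleton clause (x6), x6 = True.
From the singleton clause (x4), x4 = True.
Now (¬x4) is unsatisfied and unit — conflict.
So every satisfying assignment has x5 = False.

False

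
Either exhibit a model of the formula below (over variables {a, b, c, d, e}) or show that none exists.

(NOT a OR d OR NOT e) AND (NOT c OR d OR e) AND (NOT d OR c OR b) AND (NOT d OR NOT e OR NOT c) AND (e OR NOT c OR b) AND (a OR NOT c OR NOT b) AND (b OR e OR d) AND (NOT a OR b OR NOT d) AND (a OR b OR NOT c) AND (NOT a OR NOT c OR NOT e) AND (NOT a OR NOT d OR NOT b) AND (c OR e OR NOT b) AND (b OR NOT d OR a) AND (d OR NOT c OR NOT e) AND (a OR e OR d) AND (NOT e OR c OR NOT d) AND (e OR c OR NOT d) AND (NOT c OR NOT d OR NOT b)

a=false; b=true; c=false; d=false; e=true

Case a = false:
Case c = false:
Case d = false:
Unit clause (e) forces e = true.
Every clause is now satisfied; b is unconstrained.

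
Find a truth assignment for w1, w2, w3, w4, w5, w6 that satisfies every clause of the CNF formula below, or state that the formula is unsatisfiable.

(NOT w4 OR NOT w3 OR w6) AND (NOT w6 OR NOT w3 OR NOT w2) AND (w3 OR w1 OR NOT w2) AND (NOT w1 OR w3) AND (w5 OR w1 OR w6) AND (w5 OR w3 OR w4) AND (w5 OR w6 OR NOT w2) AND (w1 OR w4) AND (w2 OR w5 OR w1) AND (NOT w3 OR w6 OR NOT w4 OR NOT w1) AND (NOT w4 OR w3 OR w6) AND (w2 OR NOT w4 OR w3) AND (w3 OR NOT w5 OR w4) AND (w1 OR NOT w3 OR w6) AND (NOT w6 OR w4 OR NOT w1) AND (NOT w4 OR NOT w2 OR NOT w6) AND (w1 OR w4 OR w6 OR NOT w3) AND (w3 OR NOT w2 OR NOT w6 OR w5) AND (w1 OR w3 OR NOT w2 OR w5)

w1=false, w2=false, w3=true, w4=true, w5=true, w6=true

Suppose w1 = false.
Unit clause (w4) forces w4 = true.
Suppose w3 = true.
Unit clause (w6) forces w6 = true.
Unit clause (NOT w2) forces w2 = false.
Unit clause (w5) forces w5 = true.
Every clause now holds.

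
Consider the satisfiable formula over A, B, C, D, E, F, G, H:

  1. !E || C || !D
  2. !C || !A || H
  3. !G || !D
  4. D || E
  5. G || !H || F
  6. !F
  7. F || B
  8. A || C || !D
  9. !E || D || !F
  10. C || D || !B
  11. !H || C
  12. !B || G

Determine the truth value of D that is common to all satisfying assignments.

Suppose D = true.
Unit clause (!G) forces G = false.
Unit clause (!F) forces F = false.
Unit clause (!H) forces H = false.
Unit clause (B) forces B = true.
Now (!B) is unsatisfied and unit — conflict.
So every satisfying assignment has D = False.

False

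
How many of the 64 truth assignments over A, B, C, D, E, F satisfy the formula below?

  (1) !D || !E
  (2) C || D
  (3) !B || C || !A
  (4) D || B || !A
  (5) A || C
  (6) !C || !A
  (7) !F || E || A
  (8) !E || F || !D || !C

There are 2^6 = 64 truth assignments over (A, B, C, D, E, F).
Split on B. With B = true, the clauses containing B are satisfied and !B drops from the rest; 4 of the 2^5 = 32 assignments to the other variables satisfy what remains.
With B = false, by the same count on the reduced clause set, 6 assignments work.
Total: 4 + 6 = 10.

10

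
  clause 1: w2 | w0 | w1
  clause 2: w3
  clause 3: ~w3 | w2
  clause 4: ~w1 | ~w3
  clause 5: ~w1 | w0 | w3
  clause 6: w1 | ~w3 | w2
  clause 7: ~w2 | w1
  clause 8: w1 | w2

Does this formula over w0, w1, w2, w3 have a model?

(w3) alone gives w3 = 1.
(w2) alone gives w2 = 1.
(~w1) alone gives w1 = 0.
Now (w1) is unsatisfied and unit — conflict.
No assignment satisfies every clause.

No, unsatisfiable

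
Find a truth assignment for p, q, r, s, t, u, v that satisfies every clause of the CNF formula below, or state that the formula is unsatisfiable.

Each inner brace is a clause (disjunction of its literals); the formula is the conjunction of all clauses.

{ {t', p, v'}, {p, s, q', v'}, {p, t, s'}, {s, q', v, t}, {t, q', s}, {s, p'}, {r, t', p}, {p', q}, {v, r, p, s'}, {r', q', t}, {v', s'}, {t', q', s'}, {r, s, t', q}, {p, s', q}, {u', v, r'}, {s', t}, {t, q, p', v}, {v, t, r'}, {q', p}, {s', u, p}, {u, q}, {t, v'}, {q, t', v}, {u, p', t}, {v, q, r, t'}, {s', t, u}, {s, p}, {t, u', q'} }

UNSATISFIABLE

Suppose s = 1.
From the singleton clause (v'), v = 0.
From the singleton clause (t), t = 1.
From the singleton clause (q'), q = 0.
Now (q) is unsatisfied and unit — conflict.
So s must be the other value — set s = 0.
From the singleton clause (p'), p = 0.
Now (p) is unsatisfied and unit — conflict.
Neither s = 1 nor s = 0 works.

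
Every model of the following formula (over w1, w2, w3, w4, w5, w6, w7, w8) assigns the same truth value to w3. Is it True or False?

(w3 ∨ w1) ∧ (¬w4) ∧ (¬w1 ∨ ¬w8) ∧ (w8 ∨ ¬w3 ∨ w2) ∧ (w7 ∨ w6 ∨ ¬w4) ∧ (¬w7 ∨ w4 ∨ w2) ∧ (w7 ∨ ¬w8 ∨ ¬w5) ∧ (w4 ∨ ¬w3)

Suppose w3 = True.
From the singleton clause (¬w4), w4 = False.
Now (w4) is unsatisfied and unit — conflict.
So every satisfying assignment has w3 = False.

False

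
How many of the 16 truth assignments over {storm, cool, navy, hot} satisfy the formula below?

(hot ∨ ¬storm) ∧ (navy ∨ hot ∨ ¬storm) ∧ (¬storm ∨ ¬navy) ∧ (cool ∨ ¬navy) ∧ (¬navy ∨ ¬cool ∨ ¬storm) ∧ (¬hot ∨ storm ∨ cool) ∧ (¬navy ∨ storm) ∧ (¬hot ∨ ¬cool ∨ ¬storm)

There are 2^4 = 16 truth assignments over (storm, cool, navy, hot).
Check each against the 8 clauses (columns in the order storm, cool, navy, hot):
  F F F F  ✓ satisfies all
  F F F T  ✗ fails (¬hot ∨ storm ∨ cool)
  F F T F  ✗ fails (cool ∨ ¬navy)
  F F T T  ✗ fails (cool ∨ ¬navy)
  F T F F  ✓ satisfies all
  F T F T  ✓ satisfies all
  F T T F  ✗ fails (¬navy ∨ storm)
  F T T T  ✗ fails (¬navy ∨ storm)
  T F F F  ✗ fails (hot ∨ ¬storm)
  T F F T  ✓ satisfies all
  T F T F  ✗ fails (hot ∨ ¬storm)
  T F T T  ✗ fails (¬storm ∨ ¬navy)
  T T F F  ✗ fails (hot ∨ ¬storm)
  T T F T  ✗ fails (¬hot ∨ ¬cool ∨ ¬storm)
  T T T F  ✗ fails (hot ∨ ¬storm)
  T T T T  ✗ fails (¬storm ∨ ¬navy)
4 of the 16 rows are models.

4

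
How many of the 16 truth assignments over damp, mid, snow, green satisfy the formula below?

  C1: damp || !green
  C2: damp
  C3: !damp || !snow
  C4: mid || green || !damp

There are 2^4 = 16 truth assignments over (damp, mid, snow, green).
Split on damp. With damp = true, the clauses containing damp are satisfied and !damp drops from the rest; 3 of the 2^3 = 8 assignments to the other variables satisfy what remains.
With damp = false, by the same count on the reduced clause set, 0 assignments work.
(One model: damp=T, mid=F, snow=F, green=T.)
Total: 3 + 0 = 3.

3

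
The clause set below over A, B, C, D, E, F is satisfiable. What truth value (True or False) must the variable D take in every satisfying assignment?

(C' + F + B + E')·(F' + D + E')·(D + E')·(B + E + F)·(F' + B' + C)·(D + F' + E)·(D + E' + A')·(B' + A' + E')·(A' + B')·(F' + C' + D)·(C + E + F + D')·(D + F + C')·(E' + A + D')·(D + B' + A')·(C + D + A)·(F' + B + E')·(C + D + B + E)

Suppose D = 0.
(E') alone gives E = 0.
(F') alone gives F = 0.
(B) alone gives B = 1.
(A') alone gives A = 0.
(C') alone gives C = 0.
Now (C) is unsatisfied and unit — conflict.
So every satisfying assignment has D = True.

True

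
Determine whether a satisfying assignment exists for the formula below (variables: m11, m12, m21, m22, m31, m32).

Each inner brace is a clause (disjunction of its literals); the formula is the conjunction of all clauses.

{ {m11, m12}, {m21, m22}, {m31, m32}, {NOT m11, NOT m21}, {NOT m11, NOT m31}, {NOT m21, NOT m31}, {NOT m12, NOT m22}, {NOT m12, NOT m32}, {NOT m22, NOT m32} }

Branch on m11: set m11 = true.
From the singleton clause (NOT m21), m21 = false.
From the singleton clause (m22), m22 = true.
From the singleton clause (NOT m31), m31 = false.
From the singleton clause (m32), m32 = true.
Now (NOT m32) is unsatisfied and unit — conflict.
Backtrack on m11: now try m11 = false.
From the singleton clause (m12), m12 = true.
From the singleton clause (NOT m22), m22 = false.
From the singleton clause (m21), m21 = true.
From the singleton clause (NOT m31), m31 = false.
From the singleton clause (m32), m32 = true.
Now (NOT m32) is unsatisfied and unit — conflict.
Neither m11 = true nor m11 = false works.
No assignment satisfies every clause.

No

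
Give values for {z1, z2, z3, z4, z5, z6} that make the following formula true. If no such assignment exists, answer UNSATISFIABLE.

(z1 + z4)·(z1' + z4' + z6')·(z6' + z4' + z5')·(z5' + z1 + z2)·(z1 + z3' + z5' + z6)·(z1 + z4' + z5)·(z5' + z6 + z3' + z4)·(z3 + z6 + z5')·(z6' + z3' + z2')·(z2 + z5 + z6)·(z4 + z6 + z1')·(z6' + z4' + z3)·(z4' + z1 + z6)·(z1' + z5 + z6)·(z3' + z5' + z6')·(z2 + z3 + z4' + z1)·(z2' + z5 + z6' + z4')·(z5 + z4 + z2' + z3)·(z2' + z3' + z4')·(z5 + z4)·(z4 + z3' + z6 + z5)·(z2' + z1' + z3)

Try z1 = 1.
Try z4 = 0.
Unit clause (z6) forces z6 = 1.
Unit clause (z5) forces z5 = 1.
Unit clause (z3') forces z3 = 0.
Unit clause (z2') forces z2 = 0.
All clauses are satisfied.

z1 ↦ 1, z2 ↦ 0, z3 ↦ 0, z4 ↦ 0, z5 ↦ 1, z6 ↦ 1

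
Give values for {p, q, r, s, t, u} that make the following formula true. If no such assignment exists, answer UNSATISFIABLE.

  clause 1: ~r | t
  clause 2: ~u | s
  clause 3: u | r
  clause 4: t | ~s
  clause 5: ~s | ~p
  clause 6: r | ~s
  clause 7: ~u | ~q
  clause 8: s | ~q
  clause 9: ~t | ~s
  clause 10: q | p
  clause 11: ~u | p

Try r = 1.
Unit clause (t) forces t = 1.
Unit clause (~s) forces s = 0.
Unit clause (~u) forces u = 0.
Unit clause (~q) forces q = 0.
Unit clause (p) forces p = 1.
All clauses are satisfied.

p ↦ 1; q ↦ 0; r ↦ 1; s ↦ 0; t ↦ 1; u ↦ 0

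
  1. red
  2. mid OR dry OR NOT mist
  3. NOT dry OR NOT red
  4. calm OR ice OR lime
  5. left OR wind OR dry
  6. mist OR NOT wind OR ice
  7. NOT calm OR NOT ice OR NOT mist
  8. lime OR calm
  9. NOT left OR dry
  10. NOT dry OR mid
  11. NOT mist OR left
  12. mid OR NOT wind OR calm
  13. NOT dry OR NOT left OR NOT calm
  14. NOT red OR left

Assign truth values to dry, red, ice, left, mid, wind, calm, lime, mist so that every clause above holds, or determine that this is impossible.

UNSATISFIABLE

Unit clause (red) forces red = true.
Unit clause (NOT dry) forces dry = false.
Unit clause (NOT left) forces left = false.
That conflicts with the unit clause (left).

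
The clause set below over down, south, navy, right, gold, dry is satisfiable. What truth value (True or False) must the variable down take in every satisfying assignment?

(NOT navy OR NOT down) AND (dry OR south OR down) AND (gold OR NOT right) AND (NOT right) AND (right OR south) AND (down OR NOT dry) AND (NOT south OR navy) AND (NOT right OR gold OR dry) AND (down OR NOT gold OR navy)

Suppose down = true.
(NOT navy) alone gives navy = false.
(NOT right) alone gives right = false.
(south) alone gives south = true.
Now (NOT south) is unsatisfied and unit — conflict.
So every satisfying assignment has down = False.

False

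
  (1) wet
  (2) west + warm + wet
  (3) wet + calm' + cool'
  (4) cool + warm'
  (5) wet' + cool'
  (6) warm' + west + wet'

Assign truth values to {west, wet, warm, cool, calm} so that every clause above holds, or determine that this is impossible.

west=1,  wet=1,  warm=0,  cool=0,  calm=0

Unit clause (wet) forces wet = 1.
Unit clause (cool') forces cool = 0.
Unit clause (warm') forces warm = 0.
No clause remains; west, calm are free.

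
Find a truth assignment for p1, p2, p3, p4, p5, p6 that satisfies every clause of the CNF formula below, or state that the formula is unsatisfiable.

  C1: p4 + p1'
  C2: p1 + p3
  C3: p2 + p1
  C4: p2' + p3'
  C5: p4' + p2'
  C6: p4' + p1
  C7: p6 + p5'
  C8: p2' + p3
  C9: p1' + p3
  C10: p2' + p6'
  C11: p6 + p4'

Case p4 = 1:
(p2') alone gives p2 = 0.
(p1) alone gives p1 = 1.
(p3) alone gives p3 = 1.
(p6) alone gives p6 = 1.
No clause remains; p5 is free.

p1: 1; p2: 0; p3: 1; p4: 1; p5: 0; p6: 1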